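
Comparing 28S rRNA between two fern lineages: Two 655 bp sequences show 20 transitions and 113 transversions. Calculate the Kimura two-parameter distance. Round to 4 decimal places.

0.2388

P = 20/655 ≈ 0.030534 and Q = 113/655 ≈ 0.172519.
Under the Kimura two-parameter model, d = −½ ln(1 − 2P − Q) − ¼ ln(1 − 2Q).
1 − 2P − Q = 0.766413, giving −½ ln(0.766413) = 0.133017.
1 − 2Q = 0.654962, giving −¼ ln(0.654962) = 0.105795.
d = 0.133017 + 0.105795 = 0.238812.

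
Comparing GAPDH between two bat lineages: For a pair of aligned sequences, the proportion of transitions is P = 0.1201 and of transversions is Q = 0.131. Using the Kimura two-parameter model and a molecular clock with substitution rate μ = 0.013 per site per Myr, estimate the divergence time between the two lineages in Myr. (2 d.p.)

Under the Kimura two-parameter model, d = −½ ln(1 − 2P − Q) − ¼ ln(1 − 2Q).
1 − 2P − Q = 0.6288, giving −½ ln(0.6288) = 0.231971.
1 − 2Q = 0.738, giving −¼ ln(0.738) = 0.075953.
d = 0.231971 + 0.075953 = 0.307924.
Under a molecular clock d = 2μt, so t = d/(2μ) = 0.307924 / (2 × 0.013) = 11.84 Myr.

11.84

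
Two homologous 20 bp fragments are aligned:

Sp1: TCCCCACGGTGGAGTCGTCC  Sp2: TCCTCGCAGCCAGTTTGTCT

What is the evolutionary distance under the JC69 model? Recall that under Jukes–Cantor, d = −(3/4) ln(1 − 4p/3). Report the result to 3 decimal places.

The sequences differ at 10 of 20 sites (4, 6, 8, 10, 11, 12, 13, 14, 16, 20), so p = 10/20 = 0.5.
d = −(3/4) ln(1 − 4p/3) = −0.75 ln(1 − 0.666667) = −0.75 ln(0.333333)
  = −0.75 × (-1.098613) = 0.823960 substitutions/site.

0.824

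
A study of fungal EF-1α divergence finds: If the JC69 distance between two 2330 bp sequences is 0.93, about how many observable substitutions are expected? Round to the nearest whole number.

1242

Invert JC69: p = (3/4)(1 − e^(−4d/3)) = 0.75 × (1 − e^(-1.24)) = 0.75 × (1 − 0.289384) = 0.532962.
Expected differing sites = pL ≈ 0.532962 × 2330 = 1241.80146 ≈ 1242.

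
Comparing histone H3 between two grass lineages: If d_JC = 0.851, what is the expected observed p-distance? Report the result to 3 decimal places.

p = (3/4)(1 − e^(−4d/3)) = 0.75 × (1 − e^(-1.134667)) = 0.75 × (1 − 0.321529) = 0.508853.

0.509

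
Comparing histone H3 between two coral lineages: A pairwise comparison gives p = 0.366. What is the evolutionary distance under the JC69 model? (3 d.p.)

0.502

d = −(3/4) ln(1 − 4p/3) = −0.75 ln(1 − 0.488) = −0.75 ln(0.512)
  = −0.75 × (-0.669431) = 0.502073 substitutions/site.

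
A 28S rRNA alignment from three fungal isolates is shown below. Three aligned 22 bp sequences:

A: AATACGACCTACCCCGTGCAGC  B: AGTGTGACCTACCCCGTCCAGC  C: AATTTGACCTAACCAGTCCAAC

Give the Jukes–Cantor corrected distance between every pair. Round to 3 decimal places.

d(A,B) = 0.208, d(A,C) = 0.339, d(B,C) = 0.271

A–B: 4/22 sites differ → p ≈ 0.181818, d = −0.75 ln(1 − 0.242424) = 0.208224 ≈ 0.208.
A–C: 6/22 sites differ → p ≈ 0.272727, d = −0.75 ln(1 − 0.363636) = 0.338988 ≈ 0.339.
B–C: 5/22 sites differ → p ≈ 0.227273, d = −0.75 ln(1 − 0.303031) = 0.270761 ≈ 0.271.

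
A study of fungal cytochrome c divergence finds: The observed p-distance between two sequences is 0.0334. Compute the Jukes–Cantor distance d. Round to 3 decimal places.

0.034

d = −(3/4) ln(1 − 4p/3) = −0.75 ln(1 − 0.044533) = −0.75 ln(0.955467)
  = −0.75 × (-0.045555) = 0.034166 substitutions/site.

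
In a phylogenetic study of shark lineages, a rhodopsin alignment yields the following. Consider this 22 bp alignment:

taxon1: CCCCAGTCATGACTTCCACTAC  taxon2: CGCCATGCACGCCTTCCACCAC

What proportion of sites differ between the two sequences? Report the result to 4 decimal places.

The sequences differ at 6 of 22 positions (sites 2, 6, 7, 10, 12, 20).
p = 6/22 = 0.272727… ≈ 0.2727 (to 4 d.p.).

0.2727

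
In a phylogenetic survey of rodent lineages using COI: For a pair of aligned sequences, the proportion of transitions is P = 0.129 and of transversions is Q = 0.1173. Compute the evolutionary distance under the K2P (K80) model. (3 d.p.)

Under the Kimura two-parameter model, d = −½ ln(1 − 2P − Q) − ¼ ln(1 − 2Q).
1 − 2P − Q = 0.6247, giving −½ ln(0.6247) = 0.235242.
1 − 2Q = 0.7654, giving −¼ ln(0.7654) = 0.066839.
d = 0.235242 + 0.066839 = 0.302081.

0.302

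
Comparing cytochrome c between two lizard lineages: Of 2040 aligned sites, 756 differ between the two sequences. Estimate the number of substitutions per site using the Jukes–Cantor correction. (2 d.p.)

0.51

p = 756/2040 ≈ 0.370588.
d = −(3/4) ln(1 − 4p/3) = −0.75 ln(1 − 0.494117) = −0.75 ln(0.505883)
  = −0.75 × (-0.681450) = 0.511088 substitutions/site.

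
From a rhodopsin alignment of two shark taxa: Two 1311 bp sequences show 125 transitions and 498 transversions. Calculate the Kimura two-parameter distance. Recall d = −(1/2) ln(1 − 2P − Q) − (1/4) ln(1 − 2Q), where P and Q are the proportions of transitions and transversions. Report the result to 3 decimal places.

0.779

P = 125/1311 ≈ 0.095347 and Q = 498/1311 ≈ 0.379863.
Under the Kimura two-parameter model, d = −½ ln(1 − 2P − Q) − ¼ ln(1 − 2Q).
1 − 2P − Q = 0.429443, giving −½ ln(0.429443) = 0.422633.
1 − 2Q = 0.240274, giving −¼ ln(0.240274) = 0.356494.
d = 0.422633 + 0.356494 = 0.779127.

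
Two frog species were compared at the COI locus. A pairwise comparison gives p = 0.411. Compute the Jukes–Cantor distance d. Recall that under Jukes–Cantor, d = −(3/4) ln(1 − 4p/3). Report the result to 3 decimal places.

0.596

d = −(3/4) ln(1 − 4p/3) = −0.75 ln(1 − 0.548) = −0.75 ln(0.452)
  = −0.75 × (-0.794073) = 0.595555 substitutions/site.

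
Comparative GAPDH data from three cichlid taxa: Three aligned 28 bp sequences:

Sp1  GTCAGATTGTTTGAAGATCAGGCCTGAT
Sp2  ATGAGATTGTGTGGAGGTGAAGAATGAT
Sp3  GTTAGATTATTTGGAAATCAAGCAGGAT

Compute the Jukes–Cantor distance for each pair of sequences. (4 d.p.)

Sp1–Sp2: 9/28 sites differ → p ≈ 0.321429, d = −0.75 ln(1 − 0.428572) = 0.419713 ≈ 0.4197.
Sp1–Sp3: 7/28 sites differ → p = 0.25, d = −0.75 ln(1 − 0.333333) = 0.304098 ≈ 0.3041.
Sp2–Sp3: 9/28 sites differ → p ≈ 0.321429, d = −0.75 ln(1 − 0.428572) = 0.419713 ≈ 0.4197.

d(Sp1,Sp2) = 0.4197, d(Sp1,Sp3) = 0.3041, d(Sp2,Sp3) = 0.4197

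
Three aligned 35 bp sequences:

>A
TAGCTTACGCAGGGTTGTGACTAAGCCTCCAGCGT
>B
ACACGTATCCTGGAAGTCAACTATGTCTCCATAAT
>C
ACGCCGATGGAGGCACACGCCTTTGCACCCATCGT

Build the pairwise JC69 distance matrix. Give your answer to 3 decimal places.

d(A,B) = 0.868, d(A,C) = 0.782, d(B,C) = 0.782

A–B: 18/35 sites differ → p ≈ 0.514286, d = −0.75 ln(1 − 0.685715) = 0.868091 ≈ 0.868.
A–C: 17/35 sites differ → p ≈ 0.485714, d = −0.75 ln(1 − 0.647619) = 0.782282 ≈ 0.782.
B–C: 17/35 sites differ → p ≈ 0.485714, d = −0.75 ln(1 − 0.647619) = 0.782282 ≈ 0.782.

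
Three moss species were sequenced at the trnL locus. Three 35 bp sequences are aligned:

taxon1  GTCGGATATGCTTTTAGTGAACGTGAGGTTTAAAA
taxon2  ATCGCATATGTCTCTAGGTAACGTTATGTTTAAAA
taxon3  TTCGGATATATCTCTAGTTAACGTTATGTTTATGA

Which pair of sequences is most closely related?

taxon1–taxon2: 9/35 differ, p = 0.257, d = 0.315.
taxon1–taxon3: 10/35 differ, p = 0.286, d = 0.360.
taxon2–taxon3: 6/35 differ, p = 0.171, d = 0.195.
The smallest distance is between taxon2 and taxon3.

taxon2 and taxon3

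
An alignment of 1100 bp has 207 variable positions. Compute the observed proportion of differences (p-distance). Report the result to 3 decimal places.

0.188

p = 207/1100 = 0.188181… ≈ 0.188 (to 3 d.p.).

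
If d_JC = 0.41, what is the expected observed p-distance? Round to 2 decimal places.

p = (3/4)(1 − e^(−4d/3)) = 0.75 × (1 − e^(-0.546667)) = 0.75 × (1 − 0.578876) = 0.315843.

0.32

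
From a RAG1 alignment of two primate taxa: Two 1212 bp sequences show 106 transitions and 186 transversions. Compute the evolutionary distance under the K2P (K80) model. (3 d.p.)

0.291

P = 106/1212 ≈ 0.087459 and Q = 186/1212 ≈ 0.153465.
Under the Kimura two-parameter model, d = −½ ln(1 − 2P − Q) − ¼ ln(1 − 2Q).
1 − 2P − Q = 0.671617, giving −½ ln(0.671617) = 0.199034.
1 − 2Q = 0.69307, giving −¼ ln(0.69307) = 0.091656.
d = 0.199034 + 0.091656 = 0.290690.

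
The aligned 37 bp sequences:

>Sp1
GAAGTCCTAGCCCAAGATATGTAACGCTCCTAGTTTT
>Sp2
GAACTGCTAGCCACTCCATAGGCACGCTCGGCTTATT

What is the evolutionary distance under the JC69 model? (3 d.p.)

The sequences differ at 17 of 37 sites, so p = 17/37 ≈ 0.459459.
d = −(3/4) ln(1 − 4p/3) = −0.75 ln(1 − 0.612612) = −0.75 ln(0.387388)
  = −0.75 × (-0.948329) = 0.711247 substitutions/site.

0.711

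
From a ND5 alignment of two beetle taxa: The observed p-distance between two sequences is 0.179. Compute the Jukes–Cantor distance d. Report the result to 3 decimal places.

d = −(3/4) ln(1 − 4p/3) = −0.75 ln(1 − 0.238667) = −0.75 ln(0.761333)
  = −0.75 × (-0.272684) = 0.204513 substitutions/site.

0.205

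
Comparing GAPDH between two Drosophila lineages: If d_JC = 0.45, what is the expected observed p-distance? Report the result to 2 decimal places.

0.34

p = (3/4)(1 − e^(−4d/3)) = 0.75 × (1 − e^(-0.6)) = 0.75 × (1 − 0.548812) = 0.338391.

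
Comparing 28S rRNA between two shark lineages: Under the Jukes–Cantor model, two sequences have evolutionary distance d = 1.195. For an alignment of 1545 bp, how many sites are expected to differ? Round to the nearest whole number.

923

Invert JC69: p = (3/4)(1 − e^(−4d/3)) = 0.75 × (1 − e^(-1.593333)) = 0.75 × (1 − 0.203247) = 0.597565.
Expected differing sites = pL ≈ 0.597565 × 1545 = 923.237925 ≈ 923.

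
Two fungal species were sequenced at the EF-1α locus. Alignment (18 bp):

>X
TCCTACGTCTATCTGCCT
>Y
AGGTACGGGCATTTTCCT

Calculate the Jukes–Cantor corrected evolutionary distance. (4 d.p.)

The sequences differ at 8 of 18 sites (1, 2, 3, 8, 9, 10, 13, 15), so p = 8/18 ≈ 0.444444.
d = −(3/4) ln(1 − 4p/3) = −0.75 ln(1 − 0.592592) = −0.75 ln(0.407408)
  = −0.75 × (-0.897940) = 0.673455 substitutions/site.

0.6735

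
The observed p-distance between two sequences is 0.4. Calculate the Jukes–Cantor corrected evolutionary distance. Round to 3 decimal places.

0.572

d = −(3/4) ln(1 − 4p/3) = −0.75 ln(1 − 0.533333) = −0.75 ln(0.466667)
  = −0.75 × (-0.762139) = 0.571604 substitutions/site.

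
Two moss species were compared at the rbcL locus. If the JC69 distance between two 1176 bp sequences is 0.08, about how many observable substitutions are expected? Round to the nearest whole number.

Invert JC69: p = (3/4)(1 − e^(−4d/3)) = 0.75 × (1 − e^(-0.106667)) = 0.75 × (1 − 0.898825) = 0.075881.
Expected differing sites = pL ≈ 0.075881 × 1176 = 89.236056 ≈ 89.

89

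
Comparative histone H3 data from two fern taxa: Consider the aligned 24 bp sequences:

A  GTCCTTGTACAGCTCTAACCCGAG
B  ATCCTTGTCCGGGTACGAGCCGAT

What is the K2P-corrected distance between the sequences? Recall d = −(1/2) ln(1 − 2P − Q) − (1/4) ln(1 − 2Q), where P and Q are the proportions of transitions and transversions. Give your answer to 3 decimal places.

0.525

Of 24 sites, 4 differences are transitions and 5 are transversions, so P = 4/24 ≈ 0.166667 and Q = 5/24 ≈ 0.208333.
Under the Kimura two-parameter model, d = −½ ln(1 − 2P − Q) − ¼ ln(1 − 2Q).
1 − 2P − Q = 0.458333, giving −½ ln(0.458333) = 0.390080.
1 − 2Q = 0.583334, giving −¼ ln(0.583334) = 0.134749.
d = 0.390080 + 0.134749 = 0.524829.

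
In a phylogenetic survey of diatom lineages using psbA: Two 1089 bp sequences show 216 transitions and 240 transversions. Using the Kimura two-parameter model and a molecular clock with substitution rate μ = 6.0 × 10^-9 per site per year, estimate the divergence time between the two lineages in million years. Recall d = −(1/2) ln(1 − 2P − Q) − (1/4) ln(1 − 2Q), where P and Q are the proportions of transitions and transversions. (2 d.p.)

P = 216/1089 ≈ 0.198347 and Q = 240/1089 ≈ 0.220386.
Under the Kimura two-parameter model, d = −½ ln(1 − 2P − Q) − ¼ ln(1 − 2Q).
1 − 2P − Q = 0.38292, giving −½ ln(0.38292) = 0.479965.
1 − 2Q = 0.559228, giving −¼ ln(0.559228) = 0.145300.
d = 0.479965 + 0.145300 = 0.625265.
Under a molecular clock d = 2μt, so t = d/(2μ) = 0.625265 / (2 × 6.0 × 10^-9) = 52.11 million years.

52.11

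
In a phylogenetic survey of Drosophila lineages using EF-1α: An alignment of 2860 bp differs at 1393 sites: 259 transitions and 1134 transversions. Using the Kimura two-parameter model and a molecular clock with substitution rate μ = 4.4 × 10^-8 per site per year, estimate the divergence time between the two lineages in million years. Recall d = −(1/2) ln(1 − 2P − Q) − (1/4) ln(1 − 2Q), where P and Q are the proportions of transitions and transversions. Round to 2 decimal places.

9.37

P = 259/2860 ≈ 0.090559 and Q = 1134/2860 ≈ 0.396503.
Under the Kimura two-parameter model, d = −½ ln(1 − 2P − Q) − ¼ ln(1 − 2Q).
1 − 2P − Q = 0.422379, giving −½ ln(0.422379) = 0.430926.
1 − 2Q = 0.206994, giving −¼ ln(0.206994) = 0.393766.
d = 0.430926 + 0.393766 = 0.824692.
Under a molecular clock d = 2μt, so t = d/(2μ) = 0.824692 / (2 × 4.4 × 10^-8) = 9.37 million years.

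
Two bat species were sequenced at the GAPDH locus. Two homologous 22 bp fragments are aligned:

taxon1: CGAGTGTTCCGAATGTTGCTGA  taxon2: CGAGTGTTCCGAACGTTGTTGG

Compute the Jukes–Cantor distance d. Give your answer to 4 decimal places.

0.1505

The sequences differ at 3 of 22 sites (14, 19, 22), so p = 3/22 ≈ 0.136364.
d = −(3/4) ln(1 − 4p/3) = −0.75 ln(1 − 0.181819) = −0.75 ln(0.818181)
  = −0.75 × (-0.200672) = 0.150504 substitutions/site.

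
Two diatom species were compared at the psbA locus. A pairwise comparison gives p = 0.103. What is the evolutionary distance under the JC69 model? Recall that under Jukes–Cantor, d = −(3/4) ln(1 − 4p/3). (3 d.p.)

0.111

d = −(3/4) ln(1 − 4p/3) = −0.75 ln(1 − 0.137333) = −0.75 ln(0.862667)
  = −0.75 × (-0.147727) = 0.110795 substitutions/site.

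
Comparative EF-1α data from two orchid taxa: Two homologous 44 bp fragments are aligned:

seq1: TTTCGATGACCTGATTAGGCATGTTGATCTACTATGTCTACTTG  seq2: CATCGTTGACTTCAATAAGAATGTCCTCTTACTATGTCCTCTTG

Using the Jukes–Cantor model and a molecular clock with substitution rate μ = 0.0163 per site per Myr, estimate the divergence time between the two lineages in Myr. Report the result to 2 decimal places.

13.94

The sequences differ at 15 of 44 sites, so p = 15/44 ≈ 0.340909.
d = −(3/4) ln(1 − 4p/3) = −0.75 ln(1 − 0.454545) = −0.75 ln(0.545455)
  = −0.75 × (-0.606135) = 0.454601 substitutions/site.
Under a molecular clock d = 2μt, so t = d/(2μ) = 0.454601 / (2 × 0.0163) = 13.94 Myr.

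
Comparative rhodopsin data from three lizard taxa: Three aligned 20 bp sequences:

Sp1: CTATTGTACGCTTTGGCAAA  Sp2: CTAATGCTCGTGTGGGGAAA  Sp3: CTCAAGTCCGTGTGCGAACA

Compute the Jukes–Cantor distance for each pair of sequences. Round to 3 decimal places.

Sp1–Sp2: 7/20 sites differ → p = 0.35, d = −0.75 ln(1 − 0.466667) = 0.471457 ≈ 0.471.
Sp1–Sp3: 10/20 sites differ → p = 0.5, d = −0.75 ln(1 − 0.666667) = 0.823960 ≈ 0.824.
Sp2–Sp3: 7/20 sites differ → p = 0.35, d = −0.75 ln(1 − 0.466667) = 0.471457 ≈ 0.471.

d(Sp1,Sp2) = 0.471, d(Sp1,Sp3) = 0.824, d(Sp2,Sp3) = 0.471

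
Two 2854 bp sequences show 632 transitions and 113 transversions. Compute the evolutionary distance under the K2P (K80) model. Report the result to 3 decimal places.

P = 632/2854 ≈ 0.221444 and Q = 113/2854 ≈ 0.039594.
Under the Kimura two-parameter model, d = −½ ln(1 − 2P − Q) − ¼ ln(1 − 2Q).
1 − 2P − Q = 0.517518, giving −½ ln(0.517518) = 0.329355.
1 − 2Q = 0.920812, giving −¼ ln(0.920812) = 0.020625.
d = 0.329355 + 0.020625 = 0.349980.

0.350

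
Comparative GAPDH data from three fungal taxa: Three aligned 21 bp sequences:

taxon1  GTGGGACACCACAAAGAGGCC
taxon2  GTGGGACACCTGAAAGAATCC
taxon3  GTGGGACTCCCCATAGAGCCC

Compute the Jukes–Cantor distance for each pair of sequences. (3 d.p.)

taxon1–taxon2: 4/21 sites differ → p ≈ 0.190476, d = −0.75 ln(1 − 0.253968) = 0.219740 ≈ 0.220.
taxon1–taxon3: 4/21 sites differ → p ≈ 0.190476, d = −0.75 ln(1 − 0.253968) = 0.219740 ≈ 0.220.
taxon2–taxon3: 6/21 sites differ → p ≈ 0.285714, d = −0.75 ln(1 − 0.380952) = 0.359679 ≈ 0.360.

d(taxon1,taxon2) = 0.220, d(taxon1,taxon3) = 0.220, d(taxon2,taxon3) = 0.360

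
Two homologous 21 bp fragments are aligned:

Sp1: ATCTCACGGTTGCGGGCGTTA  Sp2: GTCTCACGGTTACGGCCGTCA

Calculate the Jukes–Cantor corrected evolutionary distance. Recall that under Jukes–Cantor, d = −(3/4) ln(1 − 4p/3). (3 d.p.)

0.220

The sequences differ at 4 of 21 sites (1, 12, 16, 20), so p = 4/21 ≈ 0.190476.
d = −(3/4) ln(1 − 4p/3) = −0.75 ln(1 − 0.253968) = −0.75 ln(0.746032)
  = −0.75 × (-0.292987) = 0.219740 substitutions/site.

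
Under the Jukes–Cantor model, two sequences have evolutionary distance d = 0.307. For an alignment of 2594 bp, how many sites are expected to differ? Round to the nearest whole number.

654

Invert JC69: p = (3/4)(1 − e^(−4d/3)) = 0.75 × (1 − e^(-0.409333)) = 0.75 × (1 − 0.664093) = 0.251930.
Expected differing sites = pL ≈ 0.251930 × 2594 = 653.50642 ≈ 654.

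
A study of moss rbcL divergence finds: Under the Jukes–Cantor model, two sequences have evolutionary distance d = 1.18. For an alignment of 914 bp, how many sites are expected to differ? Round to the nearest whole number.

Invert JC69: p = (3/4)(1 − e^(−4d/3)) = 0.75 × (1 − e^(-1.573333)) = 0.75 × (1 − 0.207353) = 0.594485.
Expected differing sites = pL ≈ 0.594485 × 914 = 543.35929 ≈ 543.

543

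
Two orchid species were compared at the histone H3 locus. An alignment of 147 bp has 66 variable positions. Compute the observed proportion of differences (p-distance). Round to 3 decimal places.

0.449

p = 66/147 = 0.448979… ≈ 0.449 (to 3 d.p.).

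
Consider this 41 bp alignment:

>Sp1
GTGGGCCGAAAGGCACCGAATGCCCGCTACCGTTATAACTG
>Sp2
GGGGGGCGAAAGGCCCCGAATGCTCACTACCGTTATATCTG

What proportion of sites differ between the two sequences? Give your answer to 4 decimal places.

0.1463

The sequences differ at 6 of 41 positions (sites 2, 6, 15, 24, 26, 38).
p = 6/41 = 0.146341… ≈ 0.1463 (to 4 d.p.).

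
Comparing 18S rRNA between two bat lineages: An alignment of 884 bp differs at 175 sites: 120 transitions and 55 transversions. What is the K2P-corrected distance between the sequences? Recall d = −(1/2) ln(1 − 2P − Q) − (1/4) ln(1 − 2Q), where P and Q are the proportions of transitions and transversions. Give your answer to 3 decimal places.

P = 120/884 ≈ 0.135747 and Q = 55/884 ≈ 0.062217.
Under the Kimura two-parameter model, d = −½ ln(1 − 2P − Q) − ¼ ln(1 − 2Q).
1 − 2P − Q = 0.666289, giving −½ ln(0.666289) = 0.203016.
1 − 2Q = 0.875566, giving −¼ ln(0.875566) = 0.033221.
d = 0.203016 + 0.033221 = 0.236237.

0.236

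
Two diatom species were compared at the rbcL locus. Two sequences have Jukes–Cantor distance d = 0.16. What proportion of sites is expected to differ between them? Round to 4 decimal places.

0.1441

p = (3/4)(1 − e^(−4d/3)) = 0.75 × (1 − e^(-0.213333)) = 0.75 × (1 − 0.807887) = 0.144085.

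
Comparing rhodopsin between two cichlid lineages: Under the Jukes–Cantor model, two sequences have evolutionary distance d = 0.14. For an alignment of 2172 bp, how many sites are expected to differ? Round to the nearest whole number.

Invert JC69: p = (3/4)(1 − e^(−4d/3)) = 0.75 × (1 − e^(-0.186667)) = 0.75 × (1 − 0.829720) = 0.127710.
Expected differing sites = pL ≈ 0.127710 × 2172 = 277.38612 ≈ 277.

277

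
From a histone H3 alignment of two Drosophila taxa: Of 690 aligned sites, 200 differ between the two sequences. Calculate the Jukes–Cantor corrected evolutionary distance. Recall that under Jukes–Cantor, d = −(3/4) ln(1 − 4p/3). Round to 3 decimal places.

p = 200/690 ≈ 0.289855.
d = −(3/4) ln(1 − 4p/3) = −0.75 ln(1 − 0.386473) = −0.75 ln(0.613527)
  = −0.75 × (-0.488531) = 0.366398 substitutions/site.

0.366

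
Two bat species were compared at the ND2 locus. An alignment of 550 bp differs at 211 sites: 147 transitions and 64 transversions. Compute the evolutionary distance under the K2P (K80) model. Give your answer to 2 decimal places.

0.59

P = 147/550 ≈ 0.267273 and Q = 64/550 ≈ 0.116364.
Under the Kimura two-parameter model, d = −½ ln(1 − 2P − Q) − ¼ ln(1 − 2Q).
1 − 2P − Q = 0.34909, giving −½ ln(0.34909) = 0.526213.
1 − 2Q = 0.767272, giving −¼ ln(0.767272) = 0.066228.
d = 0.526213 + 0.066228 = 0.592441.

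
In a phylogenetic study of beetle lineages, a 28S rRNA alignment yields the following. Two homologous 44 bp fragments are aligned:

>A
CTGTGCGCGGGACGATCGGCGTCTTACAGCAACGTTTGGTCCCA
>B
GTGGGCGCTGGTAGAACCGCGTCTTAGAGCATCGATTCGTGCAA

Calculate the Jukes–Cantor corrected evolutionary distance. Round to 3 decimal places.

The sequences differ at 13 of 44 sites, so p = 13/44 ≈ 0.295455.
d = −(3/4) ln(1 − 4p/3) = −0.75 ln(1 − 0.39394) = −0.75 ln(0.60606)
  = −0.75 × (-0.500776) = 0.375582 substitutions/site.

0.376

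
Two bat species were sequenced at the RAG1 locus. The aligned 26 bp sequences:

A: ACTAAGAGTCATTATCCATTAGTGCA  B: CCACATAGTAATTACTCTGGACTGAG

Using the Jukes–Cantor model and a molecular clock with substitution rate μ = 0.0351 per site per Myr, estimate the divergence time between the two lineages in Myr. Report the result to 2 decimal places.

The sequences differ at 13 of 26 sites, so p = 13/26 = 0.5.
d = −(3/4) ln(1 − 4p/3) = −0.75 ln(1 − 0.666667) = −0.75 ln(0.333333)
  = −0.75 × (-1.098613) = 0.823960 substitutions/site.
Under a molecular clock d = 2μt, so t = d/(2μ) = 0.823960 / (2 × 0.0351) = 11.74 Myr.

11.74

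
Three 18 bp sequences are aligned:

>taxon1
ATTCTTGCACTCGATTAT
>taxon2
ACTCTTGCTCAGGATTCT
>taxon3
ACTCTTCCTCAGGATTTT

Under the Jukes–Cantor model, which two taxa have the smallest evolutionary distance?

taxon1–taxon2: 5/18 differ, p = 0.278, d = 0.347.
taxon1–taxon3: 6/18 differ, p = 0.333, d = 0.441.
taxon2–taxon3: 2/18 differ, p = 0.111, d = 0.120.
The smallest distance is between taxon2 and taxon3.

taxon2 and taxon3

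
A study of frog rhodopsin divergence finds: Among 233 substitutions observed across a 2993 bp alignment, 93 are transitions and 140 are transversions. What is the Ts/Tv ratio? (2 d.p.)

R = 93/140 = 0.664285… ≈ 0.66 (to 2 d.p.).

0.66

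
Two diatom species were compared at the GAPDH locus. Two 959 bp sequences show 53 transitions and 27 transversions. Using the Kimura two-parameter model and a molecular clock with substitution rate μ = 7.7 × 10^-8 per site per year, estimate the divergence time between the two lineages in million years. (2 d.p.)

P = 53/959 ≈ 0.055266 and Q = 27/959 ≈ 0.028154.
Under the Kimura two-parameter model, d = −½ ln(1 − 2P − Q) − ¼ ln(1 − 2Q).
1 − 2P − Q = 0.861314, giving −½ ln(0.861314) = 0.074648.
1 − 2Q = 0.943692, giving −¼ ln(0.943692) = 0.014489.
d = 0.074648 + 0.014489 = 0.089137.
Under a molecular clock d = 2μt, so t = d/(2μ) = 0.089137 / (2 × 7.7 × 10^-8) = 0.58 million years.

0.58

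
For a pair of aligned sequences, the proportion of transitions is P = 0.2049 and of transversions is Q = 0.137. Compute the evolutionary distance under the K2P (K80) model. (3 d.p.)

Under the Kimura two-parameter model, d = −½ ln(1 − 2P − Q) − ¼ ln(1 − 2Q).
1 − 2P − Q = 0.4532, giving −½ ln(0.4532) = 0.395711.
1 − 2Q = 0.726, giving −¼ ln(0.726) = 0.080051.
d = 0.395711 + 0.080051 = 0.475762.

0.476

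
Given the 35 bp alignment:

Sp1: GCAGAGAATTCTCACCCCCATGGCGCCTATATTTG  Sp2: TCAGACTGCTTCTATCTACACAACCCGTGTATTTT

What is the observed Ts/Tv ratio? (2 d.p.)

Transitions are A↔G and C↔T; transversions are all other mismatches.
Transitions: 11. Transversions: 7.
R = 11/7 = 1.571428… ≈ 1.57 (to 2 d.p.).

1.57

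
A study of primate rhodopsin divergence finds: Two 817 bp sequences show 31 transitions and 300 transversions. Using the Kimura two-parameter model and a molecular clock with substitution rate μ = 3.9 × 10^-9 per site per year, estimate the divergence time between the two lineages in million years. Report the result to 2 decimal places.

80.01

P = 31/817 ≈ 0.037944 and Q = 300/817 ≈ 0.367197.
Under the Kimura two-parameter model, d = −½ ln(1 − 2P − Q) − ¼ ln(1 − 2Q).
1 − 2P − Q = 0.556915, giving −½ ln(0.556915) = 0.292671.
1 − 2Q = 0.265606, giving −¼ ln(0.265606) = 0.331435.
d = 0.292671 + 0.331435 = 0.624106.
Under a molecular clock d = 2μt, so t = d/(2μ) = 0.624106 / (2 × 3.9 × 10^-9) = 80.01 million years.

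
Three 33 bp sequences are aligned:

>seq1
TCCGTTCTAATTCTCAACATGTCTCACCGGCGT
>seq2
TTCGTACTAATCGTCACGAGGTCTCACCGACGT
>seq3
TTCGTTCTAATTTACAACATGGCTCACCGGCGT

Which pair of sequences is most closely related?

seq1–seq2: 8/33 differ, p = 0.242, d = 0.293.
seq1–seq3: 4/33 differ, p = 0.121, d = 0.132.
seq2–seq3: 9/33 differ, p = 0.273, d = 0.339.
The smallest distance is between seq1 and seq3.

seq1 and seq3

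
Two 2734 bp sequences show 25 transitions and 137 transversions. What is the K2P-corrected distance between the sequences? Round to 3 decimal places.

P = 25/2734 ≈ 0.009144 and Q = 137/2734 ≈ 0.05011.
Under the Kimura two-parameter model, d = −½ ln(1 − 2P − Q) − ¼ ln(1 − 2Q).
1 − 2P − Q = 0.931602, giving −½ ln(0.931602) = 0.035425.
1 − 2Q = 0.89978, giving −¼ ln(0.89978) = 0.026401.
d = 0.035425 + 0.026401 = 0.061826.

0.062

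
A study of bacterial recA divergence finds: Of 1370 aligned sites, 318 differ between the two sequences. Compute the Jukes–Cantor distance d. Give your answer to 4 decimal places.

p = 318/1370 ≈ 0.232117.
d = −(3/4) ln(1 − 4p/3) = −0.75 ln(1 − 0.309489) = −0.75 ln(0.690511)
  = −0.75 × (-0.370323) = 0.277742 substitutions/site.

0.2777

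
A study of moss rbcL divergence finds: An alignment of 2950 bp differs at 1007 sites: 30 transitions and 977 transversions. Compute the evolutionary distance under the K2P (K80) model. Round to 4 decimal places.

P = 30/2950 ≈ 0.010169 and Q = 977/2950 ≈ 0.331186.
Under the Kimura two-parameter model, d = −½ ln(1 − 2P − Q) − ¼ ln(1 − 2Q).
1 − 2P − Q = 0.648476, giving −½ ln(0.648476) = 0.216565.
1 − 2Q = 0.337628, giving −¼ ln(0.337628) = 0.271453.
d = 0.216565 + 0.271453 = 0.488018.

0.4880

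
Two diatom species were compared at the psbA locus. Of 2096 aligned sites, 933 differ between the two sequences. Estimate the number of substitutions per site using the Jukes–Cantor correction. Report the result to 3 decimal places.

0.675

p = 933/2096 ≈ 0.445134.
d = −(3/4) ln(1 − 4p/3) = −0.75 ln(1 − 0.593512) = −0.75 ln(0.406488)
  = −0.75 × (-0.900201) = 0.675151 substitutions/site.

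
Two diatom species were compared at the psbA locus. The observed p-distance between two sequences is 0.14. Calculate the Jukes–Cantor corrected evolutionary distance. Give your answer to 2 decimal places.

d = −(3/4) ln(1 − 4p/3) = −0.75 ln(1 − 0.186667) = −0.75 ln(0.813333)
  = −0.75 × (-0.206615) = 0.154961 substitutions/site.

0.15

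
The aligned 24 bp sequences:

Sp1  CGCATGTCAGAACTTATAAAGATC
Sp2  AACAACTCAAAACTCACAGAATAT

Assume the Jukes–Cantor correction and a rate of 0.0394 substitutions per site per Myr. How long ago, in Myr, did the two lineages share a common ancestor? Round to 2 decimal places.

10.46

The sequences differ at 12 of 24 sites, so p = 12/24 = 0.5.
d = −(3/4) ln(1 − 4p/3) = −0.75 ln(1 − 0.666667) = −0.75 ln(0.333333)
  = −0.75 × (-1.098613) = 0.823960 substitutions/site.
Under a molecular clock d = 2μt, so t = d/(2μ) = 0.823960 / (2 × 0.0394) = 10.46 Myr.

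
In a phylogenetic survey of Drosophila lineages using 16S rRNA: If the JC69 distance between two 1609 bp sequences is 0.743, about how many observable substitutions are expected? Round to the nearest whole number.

Invert JC69: p = (3/4)(1 − e^(−4d/3)) = 0.75 × (1 − e^(-0.990667)) = 0.75 × (1 − 0.371329) = 0.471503.
Expected differing sites = pL ≈ 0.471503 × 1609 = 758.648327 ≈ 759.

759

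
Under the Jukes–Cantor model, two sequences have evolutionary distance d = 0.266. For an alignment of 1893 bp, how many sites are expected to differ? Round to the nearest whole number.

424

Invert JC69: p = (3/4)(1 − e^(−4d/3)) = 0.75 × (1 − e^(-0.354667)) = 0.75 × (1 − 0.701407) = 0.223945.
Expected differing sites = pL ≈ 0.223945 × 1893 = 423.927885 ≈ 424.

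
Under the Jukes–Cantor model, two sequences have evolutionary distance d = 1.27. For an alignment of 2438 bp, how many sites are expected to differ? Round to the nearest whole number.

1492

Invert JC69: p = (3/4)(1 − e^(−4d/3)) = 0.75 × (1 − e^(-1.693333)) = 0.75 × (1 − 0.183906) = 0.612071.
Expected differing sites = pL ≈ 0.612071 × 2438 = 1492.229098 ≈ 1492.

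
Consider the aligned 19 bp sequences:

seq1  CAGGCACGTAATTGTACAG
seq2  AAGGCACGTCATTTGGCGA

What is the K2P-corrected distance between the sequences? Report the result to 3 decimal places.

0.510

Of 19 sites, 3 differences are transitions and 4 are transversions, so P = 3/19 ≈ 0.157895 and Q = 4/19 ≈ 0.210526.
Under the Kimura two-parameter model, d = −½ ln(1 − 2P − Q) − ¼ ln(1 − 2Q).
1 − 2P − Q = 0.473684, giving −½ ln(0.473684) = 0.373607.
1 − 2Q = 0.578948, giving −¼ ln(0.578948) = 0.136636.
d = 0.373607 + 0.136636 = 0.510243.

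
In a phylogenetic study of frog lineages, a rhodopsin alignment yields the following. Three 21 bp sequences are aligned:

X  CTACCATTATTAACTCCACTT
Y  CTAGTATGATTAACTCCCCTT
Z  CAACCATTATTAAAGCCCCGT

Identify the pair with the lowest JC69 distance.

X and Y

X–Y: 4/21 differ, p = 0.190, d = 0.220.
X–Z: 5/21 differ, p = 0.238, d = 0.286.
Y–Z: 7/21 differ, p = 0.333, d = 0.441.
The smallest distance is between X and Y.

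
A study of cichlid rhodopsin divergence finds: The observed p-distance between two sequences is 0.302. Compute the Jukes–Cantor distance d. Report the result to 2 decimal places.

d = −(3/4) ln(1 − 4p/3) = −0.75 ln(1 − 0.402667) = −0.75 ln(0.597333)
  = −0.75 × (-0.515281) = 0.386461 substitutions/site.

0.39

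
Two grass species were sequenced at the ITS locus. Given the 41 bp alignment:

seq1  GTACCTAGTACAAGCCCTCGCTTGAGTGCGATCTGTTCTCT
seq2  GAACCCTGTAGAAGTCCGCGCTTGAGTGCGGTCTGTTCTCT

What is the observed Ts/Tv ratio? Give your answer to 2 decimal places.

0.75

Transitions are A↔G and C↔T; transversions are all other mismatches.
Transitions: 3. Transversions: 4.
R = 3/4 = 0.75.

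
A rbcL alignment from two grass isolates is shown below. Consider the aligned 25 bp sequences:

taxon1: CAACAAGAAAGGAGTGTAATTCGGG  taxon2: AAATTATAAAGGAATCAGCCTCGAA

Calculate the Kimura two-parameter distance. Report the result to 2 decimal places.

Of 25 sites, 6 differences are transitions and 6 are transversions, so P = 6/25 = 0.24 and Q = 6/25 = 0.24.
Under the Kimura two-parameter model, d = −½ ln(1 − 2P − Q) − ¼ ln(1 − 2Q).
1 − 2P − Q = 0.28, giving −½ ln(0.28) = 0.636483.
1 − 2Q = 0.52, giving −¼ ln(0.52) = 0.163482.
d = 0.636483 + 0.163482 = 0.799965.

0.80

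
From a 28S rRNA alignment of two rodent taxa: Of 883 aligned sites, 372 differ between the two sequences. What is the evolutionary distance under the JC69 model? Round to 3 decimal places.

0.619

p = 372/883 ≈ 0.421291.
d = −(3/4) ln(1 − 4p/3) = −0.75 ln(1 − 0.561721) = −0.75 ln(0.438279)
  = −0.75 × (-0.824900) = 0.618675 substitutions/site.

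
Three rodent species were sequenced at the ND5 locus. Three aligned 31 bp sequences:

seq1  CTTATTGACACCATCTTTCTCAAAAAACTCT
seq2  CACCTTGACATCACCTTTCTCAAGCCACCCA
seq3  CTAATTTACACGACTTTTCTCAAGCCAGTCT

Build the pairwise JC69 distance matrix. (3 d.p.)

d(seq1,seq2) = 0.422, d(seq1,seq3) = 0.367, d(seq2,seq3) = 0.422

seq1–seq2: 10/31 sites differ → p ≈ 0.322581, d = −0.75 ln(1 − 0.430108) = 0.421731 ≈ 0.422.
seq1–seq3: 9/31 sites differ → p ≈ 0.290323, d = −0.75 ln(1 − 0.387097) = 0.367161 ≈ 0.367.
seq2–seq3: 10/31 sites differ → p ≈ 0.322581, d = −0.75 ln(1 − 0.430108) = 0.421731 ≈ 0.422.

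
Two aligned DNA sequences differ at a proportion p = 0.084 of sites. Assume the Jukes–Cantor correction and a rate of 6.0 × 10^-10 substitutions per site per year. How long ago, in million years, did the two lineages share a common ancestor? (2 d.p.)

74.24

d = −(3/4) ln(1 − 4p/3) = −0.75 ln(1 − 0.112) = −0.75 ln(0.888)
  = −0.75 × (-0.118784) = 0.089088 substitutions/site.
Under a molecular clock d = 2μt, so t = d/(2μ) = 0.089088 / (2 × 6.0 × 10^-10) = 74.24 million years.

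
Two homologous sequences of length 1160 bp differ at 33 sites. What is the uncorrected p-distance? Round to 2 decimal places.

0.03

p = 33/1160 = 0.028448… ≈ 0.03 (to 2 d.p.).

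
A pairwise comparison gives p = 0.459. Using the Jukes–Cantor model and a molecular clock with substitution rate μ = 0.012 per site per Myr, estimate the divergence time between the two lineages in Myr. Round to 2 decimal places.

d = −(3/4) ln(1 − 4p/3) = −0.75 ln(1 − 0.612) = −0.75 ln(0.388)
  = −0.75 × (-0.946750) = 0.710063 substitutions/site.
Under a molecular clock d = 2μt, so t = d/(2μ) = 0.710063 / (2 × 0.012) = 29.59 Myr.

29.59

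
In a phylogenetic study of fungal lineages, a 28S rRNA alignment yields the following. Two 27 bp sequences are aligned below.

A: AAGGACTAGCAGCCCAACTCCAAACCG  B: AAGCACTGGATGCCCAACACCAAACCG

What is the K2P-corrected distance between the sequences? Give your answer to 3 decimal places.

0.214

Of 27 sites, 1 differences are transitions and 4 are transversions, so P = 1/27 ≈ 0.037037 and Q = 4/27 ≈ 0.148148.
Under the Kimura two-parameter model, d = −½ ln(1 − 2P − Q) − ¼ ln(1 − 2Q).
1 − 2P − Q = 0.777778, giving −½ ln(0.777778) = 0.125657.
1 − 2Q = 0.703704, giving −¼ ln(0.703704) = 0.087849.
d = 0.125657 + 0.087849 = 0.213506.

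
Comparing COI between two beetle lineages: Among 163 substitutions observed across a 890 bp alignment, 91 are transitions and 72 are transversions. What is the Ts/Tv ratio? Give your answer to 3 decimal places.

1.264

R = 91/72 = 1.263888… ≈ 1.264 (to 3 d.p.).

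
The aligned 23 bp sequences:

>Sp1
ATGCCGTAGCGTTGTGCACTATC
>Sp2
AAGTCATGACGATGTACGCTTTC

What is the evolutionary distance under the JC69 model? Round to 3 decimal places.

The sequences differ at 9 of 23 sites (2, 4, 6, 8, 9, 12, 16, 18, 21), so p = 9/23 ≈ 0.391304.
d = −(3/4) ln(1 − 4p/3) = −0.75 ln(1 − 0.521739) = −0.75 ln(0.478261)
  = −0.75 × (-0.737599) = 0.553199 substitutions/site.

0.553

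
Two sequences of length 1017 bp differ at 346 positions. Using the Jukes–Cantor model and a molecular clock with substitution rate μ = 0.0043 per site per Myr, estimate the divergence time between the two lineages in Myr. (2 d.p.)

52.71

p = 346/1017 ≈ 0.340216.
d = −(3/4) ln(1 − 4p/3) = −0.75 ln(1 − 0.453621) = −0.75 ln(0.546379)
  = −0.75 × (-0.604442) = 0.453332 substitutions/site.
Under a molecular clock d = 2μt, so t = d/(2μ) = 0.453332 / (2 × 0.0043) = 52.71 Myr.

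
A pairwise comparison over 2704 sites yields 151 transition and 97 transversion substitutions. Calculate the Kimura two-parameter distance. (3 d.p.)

P = 151/2704 ≈ 0.055843 and Q = 97/2704 ≈ 0.035873.
Under the Kimura two-parameter model, d = −½ ln(1 − 2P − Q) − ¼ ln(1 − 2Q).
1 − 2P − Q = 0.852441, giving −½ ln(0.852441) = 0.079826.
1 − 2Q = 0.928254, giving −¼ ln(0.928254) = 0.018612.
d = 0.079826 + 0.018612 = 0.098438.

0.098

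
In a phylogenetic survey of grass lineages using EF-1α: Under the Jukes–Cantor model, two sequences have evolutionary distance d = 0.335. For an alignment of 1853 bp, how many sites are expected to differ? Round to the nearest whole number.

Invert JC69: p = (3/4)(1 − e^(−4d/3)) = 0.75 × (1 − e^(-0.446667)) = 0.75 × (1 − 0.639757) = 0.270182.
Expected differing sites = pL ≈ 0.270182 × 1853 = 500.647246 ≈ 501.

501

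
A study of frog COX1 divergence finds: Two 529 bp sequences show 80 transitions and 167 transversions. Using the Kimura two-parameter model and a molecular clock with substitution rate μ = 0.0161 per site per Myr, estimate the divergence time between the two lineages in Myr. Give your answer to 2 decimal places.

P = 80/529 ≈ 0.151229 and Q = 167/529 ≈ 0.31569.
Under the Kimura two-parameter model, d = −½ ln(1 − 2P − Q) − ¼ ln(1 − 2Q).
1 − 2P − Q = 0.381852, giving −½ ln(0.381852) = 0.481361.
1 − 2Q = 0.36862, giving −¼ ln(0.36862) = 0.249497.
d = 0.481361 + 0.249497 = 0.730858.
Under a molecular clock d = 2μt, so t = d/(2μ) = 0.730858 / (2 × 0.0161) = 22.70 Myr.

22.70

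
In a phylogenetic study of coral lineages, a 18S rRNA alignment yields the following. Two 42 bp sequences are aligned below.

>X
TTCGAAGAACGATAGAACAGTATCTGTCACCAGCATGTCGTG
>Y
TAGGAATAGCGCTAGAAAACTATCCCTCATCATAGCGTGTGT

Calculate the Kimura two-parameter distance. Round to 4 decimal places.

Of 42 sites, 5 differences are transitions and 13 are transversions, so P = 5/42 ≈ 0.119048 and Q = 13/42 ≈ 0.309524.
Under the Kimura two-parameter model, d = −½ ln(1 − 2P − Q) − ¼ ln(1 − 2Q).
1 − 2P − Q = 0.45238, giving −½ ln(0.45238) = 0.396616.
1 − 2Q = 0.380952, giving −¼ ln(0.380952) = 0.241270.
d = 0.396616 + 0.241270 = 0.637886.

0.6379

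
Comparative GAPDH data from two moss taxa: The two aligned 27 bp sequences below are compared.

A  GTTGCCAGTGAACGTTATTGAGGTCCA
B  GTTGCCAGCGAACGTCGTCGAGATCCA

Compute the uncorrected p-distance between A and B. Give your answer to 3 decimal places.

The sequences differ at 5 of 27 positions (sites 9, 16, 17, 19, 23).
p = 5/27 = 0.185185… ≈ 0.185 (to 3 d.p.).

0.185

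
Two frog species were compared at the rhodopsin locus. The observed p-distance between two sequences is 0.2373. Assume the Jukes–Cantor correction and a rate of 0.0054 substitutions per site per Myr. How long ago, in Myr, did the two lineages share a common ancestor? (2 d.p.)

d = −(3/4) ln(1 − 4p/3) = −0.75 ln(1 − 0.3164) = −0.75 ln(0.6836)
  = −0.75 × (-0.380382) = 0.285287 substitutions/site.
Under a molecular clock d = 2μt, so t = d/(2μ) = 0.285287 / (2 × 0.0054) = 26.42 Myr.

26.42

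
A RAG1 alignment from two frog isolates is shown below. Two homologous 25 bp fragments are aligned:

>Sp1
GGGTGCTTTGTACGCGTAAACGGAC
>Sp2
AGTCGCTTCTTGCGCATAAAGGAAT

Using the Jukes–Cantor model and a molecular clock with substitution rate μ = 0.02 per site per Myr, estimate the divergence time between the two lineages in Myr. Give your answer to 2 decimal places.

14.29

The sequences differ at 10 of 25 sites (1, 3, 4, 9, 10, 12, 16, 21, 23, 25), so p = 10/25 = 0.4.
d = −(3/4) ln(1 − 4p/3) = −0.75 ln(1 − 0.533333) = −0.75 ln(0.466667)
  = −0.75 × (-0.762139) = 0.571604 substitutions/site.
Under a molecular clock d = 2μt, so t = d/(2μ) = 0.571604 / (2 × 0.02) = 14.29 Myr.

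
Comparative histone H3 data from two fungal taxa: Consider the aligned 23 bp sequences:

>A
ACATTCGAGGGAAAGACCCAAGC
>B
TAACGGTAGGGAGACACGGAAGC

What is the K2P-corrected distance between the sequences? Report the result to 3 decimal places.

Of 23 sites, 2 differences are transitions and 8 are transversions, so P = 2/23 ≈ 0.086957 and Q = 8/23 ≈ 0.347826.
Under the Kimura two-parameter model, d = −½ ln(1 − 2P − Q) − ¼ ln(1 − 2Q).
1 − 2P − Q = 0.47826, giving −½ ln(0.47826) = 0.368800.
1 − 2Q = 0.304348, giving −¼ ln(0.304348) = 0.297396.
d = 0.368800 + 0.297396 = 0.666196.

0.666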